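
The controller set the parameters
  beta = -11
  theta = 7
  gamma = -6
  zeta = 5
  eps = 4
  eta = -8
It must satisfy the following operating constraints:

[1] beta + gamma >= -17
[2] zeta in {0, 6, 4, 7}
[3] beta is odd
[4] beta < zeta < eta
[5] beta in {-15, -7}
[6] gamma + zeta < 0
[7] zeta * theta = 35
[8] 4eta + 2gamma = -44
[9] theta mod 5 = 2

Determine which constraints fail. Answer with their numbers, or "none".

Constraints 2, 4, 5 are violated.

[1] beta + gamma = -11 + (-6) = -17; -17 ≥ -17 — satisfied.
[2] zeta = 5 is not in {0, 6, 4, 7} — violated.
[3] beta = -11 is odd — satisfied.
[4] values -11, 5, -8; zeta = 5 is not < eta = -8 — violated.
[5] beta = -11 is not in {-15, -7} — violated.
[6] gamma + zeta = -6 + 5 = -1; -1 < 0 — satisfied.
[7] zeta * theta = 5 * 7 = 35 — satisfied.
[8] 4eta + 2gamma = 4(-8) + 2(-6) = -44 — satisfied.
[9] 7 mod 5 = 2 — satisfied.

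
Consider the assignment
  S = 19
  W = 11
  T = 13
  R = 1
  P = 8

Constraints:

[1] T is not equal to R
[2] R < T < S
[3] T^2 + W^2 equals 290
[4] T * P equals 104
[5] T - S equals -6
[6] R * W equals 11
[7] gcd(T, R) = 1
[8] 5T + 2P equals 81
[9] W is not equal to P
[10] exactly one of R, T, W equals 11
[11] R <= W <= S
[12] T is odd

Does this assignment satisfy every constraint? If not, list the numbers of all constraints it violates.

[1] T = 13, R = 1; distinct — satisfied.
[2] values 1 < 13 < 19 — satisfied.
[3] T^2 + W^2 = 13^2 + 11^2 = 169 + 121 = 290 — satisfied.
[4] T * P = 13 * 8 = 104 — satisfied.
[5] T - S = 13 - 19 = -6 — satisfied.
[6] R * W = 1 * 11 = 11 — satisfied.
[7] gcd(13, 1) = 1 — satisfied.
[8] 5T + 2P = 5(13) + 2(8) = 81 — satisfied.
[9] W = 11, P = 8; distinct — satisfied.
[10] R=1, T=13, W=11; 1 of them equals 11 — satisfied.
[11] values 1 <= 11 <= 19 — satisfied.
[12] T = 13 is odd — satisfied.

No violations.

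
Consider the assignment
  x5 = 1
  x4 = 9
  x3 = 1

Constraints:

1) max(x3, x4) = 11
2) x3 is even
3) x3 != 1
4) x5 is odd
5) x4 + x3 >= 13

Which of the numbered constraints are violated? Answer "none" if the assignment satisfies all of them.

1) max(1, 9) = 9, not 11 — violated.
2) x3 = 1 is odd — violated.
3) x3 = 1, but 1 is required to differ — violated.
4) x5 = 1 is odd — satisfied.
5) x4 + x3 = 9 + 1 = 10; 10 < 13, bound 13 not met — violated.

No — constraints 1, 2, 3, 5 are not satisfied.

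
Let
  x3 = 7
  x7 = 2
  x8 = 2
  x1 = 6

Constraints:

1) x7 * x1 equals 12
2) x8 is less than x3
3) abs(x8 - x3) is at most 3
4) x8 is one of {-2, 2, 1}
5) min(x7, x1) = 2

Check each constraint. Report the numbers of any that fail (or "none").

The assignment fails constraint 3.

1) x7 * x1 = 2 * 6 = 12  true
2) x8 = 2, x3 = 7; 2 < 7  true
3) abs(2 - 7) = 5; 5 > 3, exceeds bound 3  false
4) x8 = 2 is in {-2, 2, 1}  true
5) min(2, 6) = 2  true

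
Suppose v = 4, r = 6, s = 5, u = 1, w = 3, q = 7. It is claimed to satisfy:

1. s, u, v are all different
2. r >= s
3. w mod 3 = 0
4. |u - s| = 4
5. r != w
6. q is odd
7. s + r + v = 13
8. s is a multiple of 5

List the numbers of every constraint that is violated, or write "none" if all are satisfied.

Violated: 7.

1. values 5, 1, 4 are pairwise distinct — holds.
2. r = 6, s = 5; 6 ≥ 5 — holds.
3. 3 mod 3 = 0 — holds.
4. |1 - 5| = 4 — holds.
5. r = 6, w = 3; distinct — holds.
6. q = 7 is odd — holds.
7. s + r + v = 5 + 6 + 4 = 15, not 13 — fails.
8. 5 / 5 = 1, so 5 divides 5 — holds.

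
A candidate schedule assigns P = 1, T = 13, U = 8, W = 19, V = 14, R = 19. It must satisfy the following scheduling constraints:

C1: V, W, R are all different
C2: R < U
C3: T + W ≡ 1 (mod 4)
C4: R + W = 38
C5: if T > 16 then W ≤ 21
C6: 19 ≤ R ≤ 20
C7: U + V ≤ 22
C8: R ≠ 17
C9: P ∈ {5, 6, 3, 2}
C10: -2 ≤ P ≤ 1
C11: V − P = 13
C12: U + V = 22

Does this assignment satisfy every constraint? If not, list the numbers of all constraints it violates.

C1: W = R = 19, not all different  ✘
C2: R = 19, U = 8; 19 ≥ 8 (want <)  ✘
C3: T + W = 32; 32 mod 4 = 0, not 1  ✘
C4: R + W = 19 + 19 = 38  ✔
C5: T = 13, not > 16; antecedent false, conditional vacuously true  ✔
C6: R = 19 lies in [19, 20]  ✔
C7: U + V = 8 + 14 = 22; 22 ≤ 22  ✔
C8: R = 19, and 19 ≠ 17  ✔
C9: P = 1 is not in {5, 6, 3, 2}  ✘
C10: P = 1 lies in [-2, 1]  ✔
C11: V − P = 14 − 1 = 13  ✔
C12: U + V = 8 + 14 = 22  ✔

Constraints 1, 2, 3, 9 do not hold.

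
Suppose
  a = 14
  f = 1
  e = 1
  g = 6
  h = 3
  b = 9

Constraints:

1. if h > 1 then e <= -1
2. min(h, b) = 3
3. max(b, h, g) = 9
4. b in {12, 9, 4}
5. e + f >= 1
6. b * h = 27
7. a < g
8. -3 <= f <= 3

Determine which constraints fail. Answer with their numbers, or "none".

The assignment fails constraints 1 and 7.

1. h = 3 > 1, so we need e ≤ -1; but e = 1 > -1  no
2. min(3, 9) = 3  yes
3. max(9, 3, 6) = 9  yes
4. b = 9 is in {12, 9, 4}  yes
5. e + f = 1 + 1 = 2; 2 ≥ 1  yes
6. b * h = 9 * 3 = 27  yes
7. a = 14, g = 6; 14 ≥ 6 (want <)  no
8. f = 1 lies in [-3, 3]  yes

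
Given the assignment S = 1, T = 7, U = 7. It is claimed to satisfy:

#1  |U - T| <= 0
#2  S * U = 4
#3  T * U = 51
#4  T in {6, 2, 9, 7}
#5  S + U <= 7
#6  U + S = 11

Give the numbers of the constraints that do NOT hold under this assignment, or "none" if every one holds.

Violated: 2, 3, 5, 6.

#1 |7 - 7| = 0; 0 ≤ 0 — satisfied.
#2 S * U = 1 * 7 = 7, not 4 — violated.
#3 T * U = 7 * 7 = 49, not 51 — violated.
#4 T = 7 is in {6, 2, 9, 7} — satisfied.
#5 S + U = 1 + 7 = 8; 8 > 7, bound 7 not met — violated.
#6 U + S = 7 + 1 = 8, not 11 — violated.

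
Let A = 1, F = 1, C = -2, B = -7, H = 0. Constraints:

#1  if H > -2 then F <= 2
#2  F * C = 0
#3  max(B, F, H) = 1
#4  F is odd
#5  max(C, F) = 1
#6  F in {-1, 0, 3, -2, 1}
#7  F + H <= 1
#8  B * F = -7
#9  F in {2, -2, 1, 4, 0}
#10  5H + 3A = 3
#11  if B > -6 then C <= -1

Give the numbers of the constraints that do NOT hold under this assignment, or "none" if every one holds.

Constraint 2 is violated.

#1 H = 0 > -2, so we need F ≤ 2; F = 1 ≤ 2  holds
#2 F * C = 1 * (-2) = -2, not 0  fails
#3 max(-7, 1, 0) = 1  holds
#4 F = 1 is odd  holds
#5 max(-2, 1) = 1  holds
#6 F = 1 is in {-1, 0, 3, -2, 1}  holds
#7 F + H = 1 + 0 = 1; 1 ≤ 1  holds
#8 B * F = -7 * 1 = -7  holds
#9 F = 1 is in {2, -2, 1, 4, 0}  holds
#10 5H + 3A = 5(0) + 3(1) = 3  holds
#11 B = -7, not > -6; antecedent false, conditional vacuously true  holds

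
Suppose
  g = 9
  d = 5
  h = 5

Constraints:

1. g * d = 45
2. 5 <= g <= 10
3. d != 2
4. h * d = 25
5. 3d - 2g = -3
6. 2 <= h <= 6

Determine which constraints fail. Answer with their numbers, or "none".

The assignment satisfies every constraint.

1. g * d = 9 * 5 = 45  holds
2. g = 9 lies in [5, 10]  holds
3. d = 5, and 5 ≠ 2  holds
4. h * d = 5 * 5 = 25  holds
5. 3d - 2g = 3(5) - 2(9) = -3  holds
6. h = 5 lies in [2, 6]  holds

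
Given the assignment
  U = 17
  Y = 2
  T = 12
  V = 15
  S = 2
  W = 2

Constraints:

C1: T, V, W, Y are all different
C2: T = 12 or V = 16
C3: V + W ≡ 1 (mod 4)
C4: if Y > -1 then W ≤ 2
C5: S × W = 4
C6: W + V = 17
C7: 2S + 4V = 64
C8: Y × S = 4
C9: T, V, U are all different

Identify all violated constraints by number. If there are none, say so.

C1: W = Y = 2, not all different  fails
C2: T = 12 = 12 (first disjunct)  holds
C3: V + W = 17; 17 mod 4 = 1  holds
C4: Y = 2 > -1, so we need W ≤ 2; W = 2 ≤ 2  holds
C5: S × W = 2 × 2 = 4  holds
C6: W + V = 2 + 15 = 17  holds
C7: 2S + 4V = 2(2) + 4(15) = 64  holds
C8: Y × S = 2 × 2 = 4  holds
C9: values 12, 15, 17 are pairwise distinct  holds

Constraint 1 is violated.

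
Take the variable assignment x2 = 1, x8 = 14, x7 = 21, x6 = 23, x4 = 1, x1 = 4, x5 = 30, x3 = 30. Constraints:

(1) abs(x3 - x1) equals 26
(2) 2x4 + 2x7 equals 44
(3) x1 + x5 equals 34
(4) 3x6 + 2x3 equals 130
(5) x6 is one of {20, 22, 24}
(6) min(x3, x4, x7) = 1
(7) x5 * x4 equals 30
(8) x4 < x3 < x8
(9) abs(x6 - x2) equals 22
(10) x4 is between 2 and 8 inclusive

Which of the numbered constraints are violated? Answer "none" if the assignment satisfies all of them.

No — constraints 4, 5, 8, 10 are not satisfied.

(1) abs(30 - 4) = 26 — OK.
(2) 2x4 + 2x7 = 2(1) + 2(21) = 44 — OK.
(3) x1 + x5 = 4 + 30 = 34 — OK.
(4) 3x6 + 2x3 = 3(23) + 2(30) = 129, not 130 — violated.
(5) x6 = 23 is not in {20, 22, 24} — violated.
(6) min(30, 1, 21) = 1 — OK.
(7) x5 * x4 = 30 * 1 = 30 — OK.
(8) values 1, 30, 14; x3 = 30 is not < x8 = 14 — violated.
(9) abs(23 - 1) = 22 — OK.
(10) x4 = 1 is outside [2, 8] — violated.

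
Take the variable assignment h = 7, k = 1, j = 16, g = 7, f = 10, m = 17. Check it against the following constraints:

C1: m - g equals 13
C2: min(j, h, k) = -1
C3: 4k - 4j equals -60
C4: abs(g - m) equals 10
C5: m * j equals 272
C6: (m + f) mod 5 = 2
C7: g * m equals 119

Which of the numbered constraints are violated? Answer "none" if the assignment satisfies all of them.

C1: m - g = 17 - 7 = 10, not 13  ✘
C2: min(16, 7, 1) = 1, not -1  ✘
C3: 4k - 4j = 4(1) - 4(16) = -60  ✔
C4: abs(7 - 17) = 10  ✔
C5: m * j = 17 * 16 = 272  ✔
C6: m + f = 27; 27 mod 5 = 2  ✔
C7: g * m = 7 * 17 = 119  ✔

Violated: 1, 2.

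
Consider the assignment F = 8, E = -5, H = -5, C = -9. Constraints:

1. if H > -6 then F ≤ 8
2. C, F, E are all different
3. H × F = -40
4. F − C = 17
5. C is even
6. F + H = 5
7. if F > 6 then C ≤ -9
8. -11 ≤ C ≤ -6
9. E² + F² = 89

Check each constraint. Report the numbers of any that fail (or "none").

1. H = -5 > -6, so we need F ≤ 8; F = 8 ≤ 8 — holds.
2. values -9, 8, -5 are pairwise distinct — holds.
3. H × F = -5 × 8 = -40 — holds.
4. F − C = 8 − (-9) = 17 — holds.
5. C = -9 is odd — fails.
6. F + H = 8 + (-5) = 3, not 5 — fails.
7. F = 8 > 6, so we need C ≤ -9; C = -9 ≤ -9 — holds.
8. C = -9 lies in [-11, -6] — holds.
9. E² + F² = (-5)² + 8² = 25 + 64 = 89 — holds.

The assignment fails constraints 5, 6.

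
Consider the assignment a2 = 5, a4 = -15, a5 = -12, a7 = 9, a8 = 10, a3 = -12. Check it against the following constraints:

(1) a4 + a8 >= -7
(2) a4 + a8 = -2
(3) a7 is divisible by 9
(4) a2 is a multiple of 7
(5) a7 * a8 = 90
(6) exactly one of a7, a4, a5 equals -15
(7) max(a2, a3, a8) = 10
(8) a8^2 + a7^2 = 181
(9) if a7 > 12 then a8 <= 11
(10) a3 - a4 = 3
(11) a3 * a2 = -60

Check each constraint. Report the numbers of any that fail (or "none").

(1) a4 + a8 = -15 + 10 = -5; -5 ≥ -7 — holds.
(2) a4 + a8 = -15 + 10 = -5, not -2 — fails.
(3) 9 / 9 = 1, so 9 divides 9 — holds.
(4) 5 = 7*0 + 5, so 7 does not divide 5 — fails.
(5) a7 * a8 = 9 * 10 = 90 — holds.
(6) a7=9, a4=-15, a5=-12; 1 of them equals -15 — holds.
(7) max(5, -12, 10) = 10 — holds.
(8) a8^2 + a7^2 = 10^2 + 9^2 = 100 + 81 = 181 — holds.
(9) a7 = 9, not > 12; antecedent false, conditional vacuously true — holds.
(10) a3 - a4 = -12 - (-15) = 3 — holds.
(11) a3 * a2 = -12 * 5 = -60 — holds.

No — constraints 2, 4 are not satisfied.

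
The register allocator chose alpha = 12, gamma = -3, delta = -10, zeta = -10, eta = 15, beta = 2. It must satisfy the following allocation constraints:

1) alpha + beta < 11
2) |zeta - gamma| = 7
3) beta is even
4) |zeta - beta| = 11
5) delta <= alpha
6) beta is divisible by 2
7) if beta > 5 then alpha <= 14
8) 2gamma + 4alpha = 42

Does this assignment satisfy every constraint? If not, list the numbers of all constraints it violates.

1) alpha + beta = 12 + 2 = 14; 14 ≥ 11, bound 11 not met  ✗
2) |-10 - (-3)| = 7  ✓
3) beta = 2 is even  ✓
4) |-10 - 2| = 12, not 11  ✗
5) delta = -10, alpha = 12; -10 ≤ 12  ✓
6) 2 / 2 = 1, so 2 divides 2  ✓
7) beta = 2, not > 5; antecedent false, conditional vacuously true  ✓
8) 2gamma + 4alpha = 2(-3) + 4(12) = 42  ✓

No — constraints 1, 4 are not satisfied.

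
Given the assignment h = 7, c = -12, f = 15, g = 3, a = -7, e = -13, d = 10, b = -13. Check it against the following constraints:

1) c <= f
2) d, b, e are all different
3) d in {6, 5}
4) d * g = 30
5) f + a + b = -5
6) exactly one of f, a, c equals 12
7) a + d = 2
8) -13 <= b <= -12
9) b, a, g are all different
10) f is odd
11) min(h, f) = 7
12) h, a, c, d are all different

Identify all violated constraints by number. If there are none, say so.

1) c = -12, f = 15; -12 ≤ 15  holds
2) b = e = -13, not all different  fails
3) d = 10 is not in {6, 5}  fails
4) d * g = 10 * 3 = 30  holds
5) f + a + b = 15 + (-7) + (-13) = -5  holds
6) f=15, a=-7, c=-12; 0 of them equal 12, not exactly one  fails
7) a + d = -7 + 10 = 3, not 2  fails
8) b = -13 lies in [-13, -12]  holds
9) values -13, -7, 3 are pairwise distinct  holds
10) f = 15 is odd  holds
11) min(7, 15) = 7  holds
12) values 7, -7, -12, 10 are pairwise distinct  holds

Constraints 2, 3, 6, 7 do not hold.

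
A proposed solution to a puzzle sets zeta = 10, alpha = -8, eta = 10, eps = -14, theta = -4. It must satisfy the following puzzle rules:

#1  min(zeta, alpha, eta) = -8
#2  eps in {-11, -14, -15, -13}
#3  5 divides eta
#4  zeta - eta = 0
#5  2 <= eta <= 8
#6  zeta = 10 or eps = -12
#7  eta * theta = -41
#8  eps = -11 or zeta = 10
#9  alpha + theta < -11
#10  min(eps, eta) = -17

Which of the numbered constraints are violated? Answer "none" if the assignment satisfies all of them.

Violated: 5, 7, 10.

#1 min(10, -8, 10) = -8  ✔
#2 eps = -14 is in {-11, -14, -15, -13}  ✔
#3 10 / 5 = 2, so 5 divides 10  ✔
#4 zeta - eta = 10 - 10 = 0  ✔
#5 eta = 10 is outside [2, 8]  ✘
#6 zeta = 10 = 10 (first disjunct)  ✔
#7 eta * theta = 10 * (-4) = -40, not -41  ✘
#8 eps = -14 ≠ -11, but zeta = 10 = 10 (second disjunct)  ✔
#9 alpha + theta = -8 + (-4) = -12; -12 < -11  ✔
#10 min(-14, 10) = -14, not -17  ✘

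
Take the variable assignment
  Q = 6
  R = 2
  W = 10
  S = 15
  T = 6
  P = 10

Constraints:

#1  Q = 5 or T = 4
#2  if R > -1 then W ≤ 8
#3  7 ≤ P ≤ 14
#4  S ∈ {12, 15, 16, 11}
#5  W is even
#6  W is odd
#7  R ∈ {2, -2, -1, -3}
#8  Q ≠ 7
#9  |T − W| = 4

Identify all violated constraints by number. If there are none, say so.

#1 Q = 6 ≠ 5 and T = 6 ≠ 4; both disjuncts false — fails.
#2 R = 2 > -1, so we need W ≤ 8; but W = 10 > 8 — fails.
#3 P = 10 lies in [7, 14] — holds.
#4 S = 15 is in {12, 15, 16, 11} — holds.
#5 W = 10 is even — holds.
#6 W = 10 is even — fails.
#7 R = 2 is in {2, -2, -1, -3} — holds.
#8 Q = 6, and 6 ≠ 7 — holds.
#9 |6 − 10| = 4 — holds.

Constraints 1, 2, 6 do not hold.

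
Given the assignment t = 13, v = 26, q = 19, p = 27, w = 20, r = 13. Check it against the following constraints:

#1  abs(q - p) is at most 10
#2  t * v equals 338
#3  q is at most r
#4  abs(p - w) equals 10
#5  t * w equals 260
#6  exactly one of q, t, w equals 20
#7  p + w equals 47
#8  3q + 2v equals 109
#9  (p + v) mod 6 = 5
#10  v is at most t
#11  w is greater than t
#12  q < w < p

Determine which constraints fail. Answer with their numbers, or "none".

#1 abs(19 - 27) = 8; 8 ≤ 10 — OK.
#2 t * v = 13 * 26 = 338 — OK.
#3 q = 19, r = 13; 19 > 13 (want ≤) — violated.
#4 abs(27 - 20) = 7, not 10 — violated.
#5 t * w = 13 * 20 = 260 — OK.
#6 q=19, t=13, w=20; 1 of them equals 20 — OK.
#7 p + w = 27 + 20 = 47 — OK.
#8 3q + 2v = 3(19) + 2(26) = 109 — OK.
#9 p + v = 53; 53 mod 6 = 5 — OK.
#10 v = 26, t = 13; 26 > 13 (want ≤) — violated.
#11 w = 20, t = 13; 20 > 13 — OK.
#12 values 19 < 20 < 27 — OK.

No — constraints 3, 4, and 10 are not satisfied.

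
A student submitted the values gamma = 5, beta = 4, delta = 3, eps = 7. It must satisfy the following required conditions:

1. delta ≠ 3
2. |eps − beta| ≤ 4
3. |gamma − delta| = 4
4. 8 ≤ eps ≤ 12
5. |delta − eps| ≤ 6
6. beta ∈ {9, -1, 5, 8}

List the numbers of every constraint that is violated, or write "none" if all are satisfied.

1. delta = 3, but 3 is required to differ  ✘
2. |7 − 4| = 3; 3 ≤ 4  ✔
3. |5 − 3| = 2, not 4  ✘
4. eps = 7 is outside [8, 12]  ✘
5. |3 − 7| = 4; 4 ≤ 6  ✔
6. beta = 4 is not in {9, -1, 5, 8}  ✘

Constraints 1, 3, 4, 6 do not hold.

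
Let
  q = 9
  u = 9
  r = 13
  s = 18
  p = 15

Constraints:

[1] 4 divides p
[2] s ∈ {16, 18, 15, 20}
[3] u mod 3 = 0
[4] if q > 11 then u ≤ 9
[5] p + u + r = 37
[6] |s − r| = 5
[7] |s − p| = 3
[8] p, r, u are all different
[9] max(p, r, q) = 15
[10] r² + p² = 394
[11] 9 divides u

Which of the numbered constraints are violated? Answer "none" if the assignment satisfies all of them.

[1] 15 = 4×3 + 3, so 4 does not divide 15 — violated.
[2] s = 18 is in {16, 18, 15, 20} — satisfied.
[3] 9 mod 3 = 0 — satisfied.
[4] q = 9, not > 11; antecedent false, conditional vacuously true — satisfied.
[5] p + u + r = 15 + 9 + 13 = 37 — satisfied.
[6] |18 − 13| = 5 — satisfied.
[7] |18 − 15| = 3 — satisfied.
[8] values 15, 13, 9 are pairwise distinct — satisfied.
[9] max(15, 13, 9) = 15 — satisfied.
[10] r² + p² = 13² + 15² = 169 + 225 = 394 — satisfied.
[11] 9 / 9 = 1, so 9 divides 9 — satisfied.

Constraint 1 is violated.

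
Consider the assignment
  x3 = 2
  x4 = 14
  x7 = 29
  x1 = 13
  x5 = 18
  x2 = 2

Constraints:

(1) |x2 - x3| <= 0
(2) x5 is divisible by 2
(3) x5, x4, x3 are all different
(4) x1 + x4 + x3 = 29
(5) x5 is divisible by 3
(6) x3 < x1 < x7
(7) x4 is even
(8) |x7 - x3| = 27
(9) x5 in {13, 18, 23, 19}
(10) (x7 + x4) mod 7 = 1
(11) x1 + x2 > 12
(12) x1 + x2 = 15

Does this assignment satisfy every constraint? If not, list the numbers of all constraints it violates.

All constraints are satisfied.

(1) |2 - 2| = 0; 0 ≤ 0  ✓
(2) 18 / 2 = 9, so 2 divides 18  ✓
(3) values 18, 14, 2 are pairwise distinct  ✓
(4) x1 + x4 + x3 = 13 + 14 + 2 = 29  ✓
(5) 18 / 3 = 6, so 3 divides 18  ✓
(6) values 2 < 13 < 29  ✓
(7) x4 = 14 is even  ✓
(8) |29 - 2| = 27  ✓
(9) x5 = 18 is in {13, 18, 23, 19}  ✓
(10) x7 + x4 = 43; 43 mod 7 = 1  ✓
(11) x1 + x2 = 13 + 2 = 15; 15 > 12  ✓
(12) x1 + x2 = 13 + 2 = 15  ✓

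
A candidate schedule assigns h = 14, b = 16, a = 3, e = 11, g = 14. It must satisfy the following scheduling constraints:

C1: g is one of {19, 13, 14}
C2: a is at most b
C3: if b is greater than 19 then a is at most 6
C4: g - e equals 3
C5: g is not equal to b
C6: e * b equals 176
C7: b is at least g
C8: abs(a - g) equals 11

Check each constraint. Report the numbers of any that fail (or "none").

The assignment satisfies every constraint.

C1: g = 14 is in {19, 13, 14}  holds
C2: a = 3, b = 16; 3 ≤ 16  holds
C3: b = 16, not > 19; antecedent false, conditional vacuously true  holds
C4: g - e = 14 - 11 = 3  holds
C5: g = 14, b = 16; distinct  holds
C6: e * b = 11 * 16 = 176  holds
C7: b = 16, g = 14; 16 ≥ 14  holds
C8: abs(3 - 14) = 11  holds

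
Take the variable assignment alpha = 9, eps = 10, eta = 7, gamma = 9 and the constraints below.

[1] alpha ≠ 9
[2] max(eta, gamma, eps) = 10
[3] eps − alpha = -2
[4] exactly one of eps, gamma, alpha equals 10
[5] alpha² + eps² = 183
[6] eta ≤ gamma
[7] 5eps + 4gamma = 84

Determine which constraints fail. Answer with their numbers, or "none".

The assignment fails constraints 1, 3, 5, 7.

[1] alpha = 9, but 9 is required to differ — violated.
[2] max(7, 9, 10) = 10 — satisfied.
[3] eps − alpha = 10 − 9 = 1, not -2 — violated.
[4] eps=10, gamma=9, alpha=9; 1 of them equals 10 — satisfied.
[5] alpha² + eps² = 9² + 10² = 81 + 100 = 181, not 183 — violated.
[6] eta = 7, gamma = 9; 7 ≤ 9 — satisfied.
[7] 5eps + 4gamma = 5(10) + 4(9) = 86, not 84 — violated.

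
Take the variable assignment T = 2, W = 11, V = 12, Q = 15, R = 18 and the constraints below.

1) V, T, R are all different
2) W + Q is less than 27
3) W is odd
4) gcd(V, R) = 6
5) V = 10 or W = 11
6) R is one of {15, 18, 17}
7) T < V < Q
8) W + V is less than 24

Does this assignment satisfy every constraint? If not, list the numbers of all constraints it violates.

The assignment satisfies every constraint.

1) values 12, 2, 18 are pairwise distinct  true
2) W + Q = 11 + 15 = 26; 26 < 27  true
3) W = 11 is odd  true
4) gcd(12, 18) = 6  true
5) V = 12 ≠ 10, but W = 11 = 11 (second disjunct)  true
6) R = 18 is in {15, 18, 17}  true
7) values 2 < 12 < 15  true
8) W + V = 11 + 12 = 23; 23 < 24  true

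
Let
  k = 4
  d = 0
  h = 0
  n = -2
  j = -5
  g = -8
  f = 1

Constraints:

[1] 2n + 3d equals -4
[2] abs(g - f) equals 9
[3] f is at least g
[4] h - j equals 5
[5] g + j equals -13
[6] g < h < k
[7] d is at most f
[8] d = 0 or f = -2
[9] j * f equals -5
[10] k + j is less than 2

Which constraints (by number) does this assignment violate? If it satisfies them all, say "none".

[1] 2n + 3d = 2(-2) + 3(0) = -4 — holds.
[2] abs(-8 - 1) = 9 — holds.
[3] f = 1, g = -8; 1 ≥ -8 — holds.
[4] h - j = 0 - (-5) = 5 — holds.
[5] g + j = -8 + (-5) = -13 — holds.
[6] values -8 < 0 < 4 — holds.
[7] d = 0, f = 1; 0 ≤ 1 — holds.
[8] d = 0 = 0 (first disjunct) — holds.
[9] j * f = -5 * 1 = -5 — holds.
[10] k + j = 4 + (-5) = -1; -1 < 2 — holds.

None — every constraint holds.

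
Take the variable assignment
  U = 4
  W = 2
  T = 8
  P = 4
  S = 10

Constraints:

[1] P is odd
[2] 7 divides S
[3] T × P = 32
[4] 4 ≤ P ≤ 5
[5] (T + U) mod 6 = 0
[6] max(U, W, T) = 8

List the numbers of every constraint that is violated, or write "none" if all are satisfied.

Constraints 1, 2 do not hold.

[1] P = 4 is even — fails.
[2] 10 = 7×1 + 3, so 7 does not divide 10 — fails.
[3] T × P = 8 × 4 = 32 — holds.
[4] P = 4 lies in [4, 5] — holds.
[5] T + U = 12; 12 mod 6 = 0 — holds.
[6] max(4, 2, 8) = 8 — holds.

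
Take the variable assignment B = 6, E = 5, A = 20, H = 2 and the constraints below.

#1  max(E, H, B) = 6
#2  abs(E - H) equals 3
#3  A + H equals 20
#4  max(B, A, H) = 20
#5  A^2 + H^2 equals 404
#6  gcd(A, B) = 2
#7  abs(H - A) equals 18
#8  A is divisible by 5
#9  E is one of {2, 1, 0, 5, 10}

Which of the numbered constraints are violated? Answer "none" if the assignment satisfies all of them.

#1 max(5, 2, 6) = 6 — OK.
#2 abs(5 - 2) = 3 — OK.
#3 A + H = 20 + 2 = 22, not 20 — violated.
#4 max(6, 20, 2) = 20 — OK.
#5 A^2 + H^2 = 20^2 + 2^2 = 400 + 4 = 404 — OK.
#6 gcd(20, 6) = 2 — OK.
#7 abs(2 - 20) = 18 — OK.
#8 20 / 5 = 4, so 5 divides 20 — OK.
#9 E = 5 is in {2, 1, 0, 5, 10} — OK.

Constraint 3 is violated.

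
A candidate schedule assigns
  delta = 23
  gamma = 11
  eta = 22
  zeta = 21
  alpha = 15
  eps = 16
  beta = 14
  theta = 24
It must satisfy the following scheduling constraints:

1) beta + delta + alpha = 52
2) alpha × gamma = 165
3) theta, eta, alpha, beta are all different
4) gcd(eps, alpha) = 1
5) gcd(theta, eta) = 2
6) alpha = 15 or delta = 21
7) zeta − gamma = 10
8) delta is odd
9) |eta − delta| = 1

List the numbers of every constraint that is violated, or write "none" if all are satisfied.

All constraints are satisfied.

1) beta + delta + alpha = 14 + 23 + 15 = 52 — holds.
2) alpha × gamma = 15 × 11 = 165 — holds.
3) values 24, 22, 15, 14 are pairwise distinct — holds.
4) gcd(16, 15) = 1 — holds.
5) gcd(24, 22) = 2 — holds.
6) alpha = 15 = 15 (first disjunct) — holds.
7) zeta − gamma = 21 − 11 = 10 — holds.
8) delta = 23 is odd — holds.
9) |22 − 23| = 1 — holds.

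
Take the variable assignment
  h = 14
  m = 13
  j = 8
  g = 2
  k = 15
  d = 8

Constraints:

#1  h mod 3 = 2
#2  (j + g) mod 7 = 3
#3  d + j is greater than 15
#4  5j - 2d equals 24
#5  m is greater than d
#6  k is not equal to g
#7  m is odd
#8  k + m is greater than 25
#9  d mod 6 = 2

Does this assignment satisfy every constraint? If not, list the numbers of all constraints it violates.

No violations.

#1 14 mod 3 = 2  ✔
#2 j + g = 10; 10 mod 7 = 3  ✔
#3 d + j = 8 + 8 = 16; 16 > 15  ✔
#4 5j - 2d = 5(8) - 2(8) = 24  ✔
#5 m = 13, d = 8; 13 > 8  ✔
#6 k = 15, g = 2; distinct  ✔
#7 m = 13 is odd  ✔
#8 k + m = 15 + 13 = 28; 28 > 25  ✔
#9 8 mod 6 = 2  ✔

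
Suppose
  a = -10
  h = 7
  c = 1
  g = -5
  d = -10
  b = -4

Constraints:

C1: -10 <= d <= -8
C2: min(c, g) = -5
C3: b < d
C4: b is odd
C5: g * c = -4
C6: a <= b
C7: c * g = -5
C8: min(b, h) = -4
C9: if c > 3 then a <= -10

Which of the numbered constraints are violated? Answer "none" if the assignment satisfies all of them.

Violated: 3, 4, 5.

C1: d = -10 lies in [-10, -8]  yes
C2: min(1, -5) = -5  yes
C3: b = -4, d = -10; -4 ≥ -10 (want <)  no
C4: b = -4 is even  no
C5: g * c = -5 * 1 = -5, not -4  no
C6: a = -10, b = -4; -10 ≤ -4  yes
C7: c * g = 1 * (-5) = -5  yes
C8: min(-4, 7) = -4  yes
C9: c = 1, not > 3; antecedent false, conditional vacuously true  yes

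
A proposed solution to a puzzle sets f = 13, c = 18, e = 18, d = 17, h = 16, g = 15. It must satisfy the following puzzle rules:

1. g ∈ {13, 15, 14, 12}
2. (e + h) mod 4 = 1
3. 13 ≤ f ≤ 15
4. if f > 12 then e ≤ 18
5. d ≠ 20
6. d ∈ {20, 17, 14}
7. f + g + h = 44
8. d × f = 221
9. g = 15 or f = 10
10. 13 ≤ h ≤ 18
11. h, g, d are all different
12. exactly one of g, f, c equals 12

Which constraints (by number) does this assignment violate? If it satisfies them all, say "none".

The assignment fails constraints 2 and 12.

1. g = 15 is in {13, 15, 14, 12} — OK.
2. e + h = 34; 34 mod 4 = 2, not 1 — violated.
3. f = 13 lies in [13, 15] — OK.
4. f = 13 > 12, so we need e ≤ 18; e = 18 ≤ 18 — OK.
5. d = 17, and 17 ≠ 20 — OK.
6. d = 17 is in {20, 17, 14} — OK.
7. f + g + h = 13 + 15 + 16 = 44 — OK.
8. d × f = 17 × 13 = 221 — OK.
9. g = 15 = 15 (first disjunct) — OK.
10. h = 16 lies in [13, 18] — OK.
11. values 16, 15, 17 are pairwise distinct — OK.
12. g=15, f=13, c=18; 0 of them equal 12, not exactly one — violated.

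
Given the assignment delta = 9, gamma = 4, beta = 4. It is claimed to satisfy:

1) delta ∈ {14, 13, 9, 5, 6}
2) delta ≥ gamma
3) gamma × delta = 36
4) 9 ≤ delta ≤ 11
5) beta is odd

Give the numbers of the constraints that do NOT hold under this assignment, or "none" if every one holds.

Violated: 5.

1) delta = 9 is in {14, 13, 9, 5, 6} — holds.
2) delta = 9, gamma = 4; 9 ≥ 4 — holds.
3) gamma × delta = 4 × 9 = 36 — holds.
4) delta = 9 lies in [9, 11] — holds.
5) beta = 4 is even — does not hold.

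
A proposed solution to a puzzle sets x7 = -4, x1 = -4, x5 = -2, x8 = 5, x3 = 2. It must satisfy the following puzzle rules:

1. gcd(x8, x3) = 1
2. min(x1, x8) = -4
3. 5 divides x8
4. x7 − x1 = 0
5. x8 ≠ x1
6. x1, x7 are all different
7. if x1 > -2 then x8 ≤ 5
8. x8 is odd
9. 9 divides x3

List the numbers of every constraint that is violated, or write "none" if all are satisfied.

1. gcd(5, 2) = 1 — holds.
2. min(-4, 5) = -4 — holds.
3. 5 / 5 = 1, so 5 divides 5 — holds.
4. x7 − x1 = -4 − (-4) = 0 — holds.
5. x8 = 5, x1 = -4; distinct — holds.
6. x1 = x7 = -4, not all different — fails.
7. x1 = -4, not > -2; antecedent false, conditional vacuously true — holds.
8. x8 = 5 is odd — holds.
9. 2 = 9×0 + 2, so 9 does not divide 2 — fails.

No — constraints 6 and 9 are not satisfied.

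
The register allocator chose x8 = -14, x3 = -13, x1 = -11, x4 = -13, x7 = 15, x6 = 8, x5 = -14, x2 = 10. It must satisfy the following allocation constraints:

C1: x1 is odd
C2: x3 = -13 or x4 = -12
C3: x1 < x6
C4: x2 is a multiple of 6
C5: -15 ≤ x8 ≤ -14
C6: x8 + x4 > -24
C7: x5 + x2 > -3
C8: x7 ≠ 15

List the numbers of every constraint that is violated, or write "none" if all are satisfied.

No — constraints 4, 6, 7, and 8 are not satisfied.

C1: x1 = -11 is odd  OK
C2: x3 = -13 = -13 (first disjunct)  OK
C3: x1 = -11, x6 = 8; -11 < 8  OK
C4: 10 = 6×1 + 4, so 6 does not divide 10  FAIL
C5: x8 = -14 lies in [-15, -14]  OK
C6: x8 + x4 = -14 + (-13) = -27; -27 ≤ -24, bound -24 not met  FAIL
C7: x5 + x2 = -14 + 10 = -4; -4 ≤ -3, bound -3 not met  FAIL
C8: x7 = 15, but 15 is required to differ  FAIL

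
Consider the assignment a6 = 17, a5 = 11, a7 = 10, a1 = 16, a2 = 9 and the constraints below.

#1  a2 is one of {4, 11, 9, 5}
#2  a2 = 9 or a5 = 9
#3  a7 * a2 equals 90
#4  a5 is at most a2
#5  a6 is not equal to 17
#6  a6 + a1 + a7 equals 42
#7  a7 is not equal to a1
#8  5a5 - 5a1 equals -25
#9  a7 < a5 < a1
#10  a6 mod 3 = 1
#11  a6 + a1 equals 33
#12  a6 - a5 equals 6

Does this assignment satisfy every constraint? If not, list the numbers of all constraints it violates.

#1 a2 = 9 is in {4, 11, 9, 5} — satisfied.
#2 a2 = 9 = 9 (first disjunct) — satisfied.
#3 a7 * a2 = 10 * 9 = 90 — satisfied.
#4 a5 = 11, a2 = 9; 11 > 9 (want ≤) — violated.
#5 a6 = 17, but 17 is required to differ — violated.
#6 a6 + a1 + a7 = 17 + 16 + 10 = 43, not 42 — violated.
#7 a7 = 10, a1 = 16; distinct — satisfied.
#8 5a5 - 5a1 = 5(11) - 5(16) = -25 — satisfied.
#9 values 10 < 11 < 16 — satisfied.
#10 17 mod 3 = 2, not 1 — violated.
#11 a6 + a1 = 17 + 16 = 33 — satisfied.
#12 a6 - a5 = 17 - 11 = 6 — satisfied.

Constraints 4, 5, 6, and 10 do not hold.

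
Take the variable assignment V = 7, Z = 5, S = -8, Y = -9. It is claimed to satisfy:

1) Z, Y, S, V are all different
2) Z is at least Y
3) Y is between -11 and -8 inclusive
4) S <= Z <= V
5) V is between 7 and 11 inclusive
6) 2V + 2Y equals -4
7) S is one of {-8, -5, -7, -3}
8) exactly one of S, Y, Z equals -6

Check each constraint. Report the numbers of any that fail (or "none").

Constraint 8 is violated.

1) values 5, -9, -8, 7 are pairwise distinct — satisfied.
2) Z = 5, Y = -9; 5 ≥ -9 — satisfied.
3) Y = -9 lies in [-11, -8] — satisfied.
4) values -8 <= 5 <= 7 — satisfied.
5) V = 7 lies in [7, 11] — satisfied.
6) 2V + 2Y = 2(7) + 2(-9) = -4 — satisfied.
7) S = -8 is in {-8, -5, -7, -3} — satisfied.
8) S=-8, Y=-9, Z=5; 0 of them equal -6, not exactly one — violated.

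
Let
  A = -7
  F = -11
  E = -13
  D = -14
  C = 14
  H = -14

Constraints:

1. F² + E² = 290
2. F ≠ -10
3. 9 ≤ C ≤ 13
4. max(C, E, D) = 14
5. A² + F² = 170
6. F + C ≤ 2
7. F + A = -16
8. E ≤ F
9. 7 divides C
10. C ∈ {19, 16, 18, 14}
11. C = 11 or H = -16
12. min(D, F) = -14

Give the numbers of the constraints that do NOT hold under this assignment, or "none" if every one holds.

The assignment fails constraints 3, 6, 7, 11.

1. F² + E² = (-11)² + (-13)² = 121 + 169 = 290  ✓
2. F = -11, and -11 ≠ -10  ✓
3. C = 14 is outside [9, 13]  ✗
4. max(14, -13, -14) = 14  ✓
5. A² + F² = (-7)² + (-11)² = 49 + 121 = 170  ✓
6. F + C = -11 + 14 = 3; 3 > 2, bound 2 not met  ✗
7. F + A = -11 + (-7) = -18, not -16  ✗
8. E = -13, F = -11; -13 ≤ -11  ✓
9. 14 / 7 = 2, so 7 divides 14  ✓
10. C = 14 is in {19, 16, 18, 14}  ✓
11. C = 14 ≠ 11 and H = -14 ≠ -16; both disjuncts false  ✗
12. min(-14, -11) = -14  ✓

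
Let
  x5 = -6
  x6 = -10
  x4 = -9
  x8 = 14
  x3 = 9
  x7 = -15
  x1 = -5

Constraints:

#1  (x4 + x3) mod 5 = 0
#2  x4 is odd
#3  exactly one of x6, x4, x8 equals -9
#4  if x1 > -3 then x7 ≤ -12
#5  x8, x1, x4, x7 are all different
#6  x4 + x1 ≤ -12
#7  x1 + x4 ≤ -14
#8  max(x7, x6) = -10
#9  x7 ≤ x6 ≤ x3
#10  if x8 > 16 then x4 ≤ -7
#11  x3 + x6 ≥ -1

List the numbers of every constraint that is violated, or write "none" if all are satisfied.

The assignment satisfies every constraint.

#1 x4 + x3 = 0; 0 mod 5 = 0  ✔
#2 x4 = -9 is odd  ✔
#3 x6=-10, x4=-9, x8=14; 1 of them equals -9  ✔
#4 x1 = -5, not > -3; antecedent false, conditional vacuously true  ✔
#5 values 14, -5, -9, -15 are pairwise distinct  ✔
#6 x4 + x1 = -9 + (-5) = -14; -14 ≤ -12  ✔
#7 x1 + x4 = -5 + (-9) = -14; -14 ≤ -14  ✔
#8 max(-15, -10) = -10  ✔
#9 values -15 ≤ -10 ≤ 9  ✔
#10 x8 = 14, not > 16; antecedent false, conditional vacuously true  ✔
#11 x3 + x6 = 9 + (-10) = -1; -1 ≥ -1  ✔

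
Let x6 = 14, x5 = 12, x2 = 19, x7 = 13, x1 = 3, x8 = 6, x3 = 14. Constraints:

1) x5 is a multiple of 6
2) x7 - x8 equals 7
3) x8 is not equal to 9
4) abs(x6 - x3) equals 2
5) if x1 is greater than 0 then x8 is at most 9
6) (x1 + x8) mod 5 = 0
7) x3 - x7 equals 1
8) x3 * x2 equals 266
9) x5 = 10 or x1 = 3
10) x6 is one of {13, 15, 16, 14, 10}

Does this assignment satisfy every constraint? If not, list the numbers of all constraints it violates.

Violated: 4 and 6.

1) 12 / 6 = 2, so 6 divides 12  ✓
2) x7 - x8 = 13 - 6 = 7  ✓
3) x8 = 6, and 6 ≠ 9  ✓
4) abs(14 - 14) = 0, not 2  ✗
5) x1 = 3 > 0, so we need x8 ≤ 9; x8 = 6 ≤ 9  ✓
6) x1 + x8 = 9; 9 mod 5 = 4, not 0  ✗
7) x3 - x7 = 14 - 13 = 1  ✓
8) x3 * x2 = 14 * 19 = 266  ✓
9) x5 = 12 ≠ 10, but x1 = 3 = 3 (second disjunct)  ✓
10) x6 = 14 is in {13, 15, 16, 14, 10}  ✓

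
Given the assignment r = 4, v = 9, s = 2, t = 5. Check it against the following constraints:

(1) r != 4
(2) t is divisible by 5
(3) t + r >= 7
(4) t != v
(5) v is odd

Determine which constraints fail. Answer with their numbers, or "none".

No — constraint 1 is not satisfied.

(1) r = 4, but 4 is required to differ — does not hold.
(2) 5 / 5 = 1, so 5 divides 5 — holds.
(3) t + r = 5 + 4 = 9; 9 ≥ 7 — holds.
(4) t = 5, v = 9; distinct — holds.
(5) v = 9 is odd — holds.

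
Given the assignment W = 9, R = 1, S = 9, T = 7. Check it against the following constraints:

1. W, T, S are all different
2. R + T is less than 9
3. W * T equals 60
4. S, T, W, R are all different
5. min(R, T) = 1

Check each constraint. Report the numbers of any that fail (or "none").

1. W = S = 9, not all different — does not hold.
2. R + T = 1 + 7 = 8; 8 < 9 — holds.
3. W * T = 9 * 7 = 63, not 60 — does not hold.
4. S = W = 9, not all different — does not hold.
5. min(1, 7) = 1 — holds.

No — constraints 1, 3, 4 are not satisfied.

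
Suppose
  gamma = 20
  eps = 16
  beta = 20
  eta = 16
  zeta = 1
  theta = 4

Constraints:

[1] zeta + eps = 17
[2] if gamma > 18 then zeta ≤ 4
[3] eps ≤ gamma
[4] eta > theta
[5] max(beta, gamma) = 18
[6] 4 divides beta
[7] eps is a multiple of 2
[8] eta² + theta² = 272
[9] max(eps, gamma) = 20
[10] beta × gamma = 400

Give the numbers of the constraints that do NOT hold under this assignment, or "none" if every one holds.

[1] zeta + eps = 1 + 16 = 17  holds
[2] gamma = 20 > 18, so we need zeta ≤ 4; zeta = 1 ≤ 4  holds
[3] eps = 16, gamma = 20; 16 ≤ 20  holds
[4] eta = 16, theta = 4; 16 > 4  holds
[5] max(20, 20) = 20, not 18  fails
[6] 20 / 4 = 5, so 4 divides 20  holds
[7] 16 / 2 = 8, so 2 divides 16  holds
[8] eta² + theta² = 16² + 4² = 256 + 16 = 272  holds
[9] max(16, 20) = 20  holds
[10] beta × gamma = 20 × 20 = 400  holds

Constraint 5 does not hold.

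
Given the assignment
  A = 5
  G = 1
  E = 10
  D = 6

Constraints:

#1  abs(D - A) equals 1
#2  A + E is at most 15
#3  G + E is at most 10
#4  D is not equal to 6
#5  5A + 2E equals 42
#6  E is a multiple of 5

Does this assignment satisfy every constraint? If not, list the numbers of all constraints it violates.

#1 abs(6 - 5) = 1  yes
#2 A + E = 5 + 10 = 15; 15 ≤ 15  yes
#3 G + E = 1 + 10 = 11; 11 > 10, bound 10 not met  no
#4 D = 6, but 6 is required to differ  no
#5 5A + 2E = 5(5) + 2(10) = 45, not 42  no
#6 10 / 5 = 2, so 5 divides 10  yes

Constraints 3, 4, 5 are violated.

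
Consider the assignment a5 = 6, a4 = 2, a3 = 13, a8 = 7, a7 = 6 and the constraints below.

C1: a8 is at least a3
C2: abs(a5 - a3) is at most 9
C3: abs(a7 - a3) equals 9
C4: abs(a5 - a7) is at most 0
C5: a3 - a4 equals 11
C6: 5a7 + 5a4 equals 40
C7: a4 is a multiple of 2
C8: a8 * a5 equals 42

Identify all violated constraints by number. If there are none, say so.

C1: a8 = 7, a3 = 13; 7 < 13 (want ≥) — violated.
C2: abs(6 - 13) = 7; 7 ≤ 9 — satisfied.
C3: abs(6 - 13) = 7, not 9 — violated.
C4: abs(6 - 6) = 0; 0 ≤ 0 — satisfied.
C5: a3 - a4 = 13 - 2 = 11 — satisfied.
C6: 5a7 + 5a4 = 5(6) + 5(2) = 40 — satisfied.
C7: 2 / 2 = 1, so 2 divides 2 — satisfied.
C8: a8 * a5 = 7 * 6 = 42 — satisfied.

Constraints 1, 3 do not hold.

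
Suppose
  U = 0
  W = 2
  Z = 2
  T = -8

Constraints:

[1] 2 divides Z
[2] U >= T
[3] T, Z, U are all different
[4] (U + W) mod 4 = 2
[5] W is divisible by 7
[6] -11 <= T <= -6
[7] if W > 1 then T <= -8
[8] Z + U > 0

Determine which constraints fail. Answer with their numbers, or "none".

[1] 2 / 2 = 1, so 2 divides 2 — holds.
[2] U = 0, T = -8; 0 ≥ -8 — holds.
[3] values -8, 2, 0 are pairwise distinct — holds.
[4] U + W = 2; 2 mod 4 = 2 — holds.
[5] 2 = 7*0 + 2, so 7 does not divide 2 — does not hold.
[6] T = -8 lies in [-11, -6] — holds.
[7] W = 2 > 1, so we need T ≤ -8; T = -8 ≤ -8 — holds.
[8] Z + U = 2 + 0 = 2; 2 > 0 — holds.

Constraint 5 does not hold.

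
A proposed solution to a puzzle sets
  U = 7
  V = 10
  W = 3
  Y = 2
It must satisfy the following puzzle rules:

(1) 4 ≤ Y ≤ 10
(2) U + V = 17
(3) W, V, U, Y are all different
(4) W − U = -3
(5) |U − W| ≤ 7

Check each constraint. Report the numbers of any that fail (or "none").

(1) Y = 2 is outside [4, 10] — fails.
(2) U + V = 7 + 10 = 17 — holds.
(3) values 3, 10, 7, 2 are pairwise distinct — holds.
(4) W − U = 3 − 7 = -4, not -3 — fails.
(5) |7 − 3| = 4; 4 ≤ 7 — holds.

No — constraints 1, 4 are not satisfied.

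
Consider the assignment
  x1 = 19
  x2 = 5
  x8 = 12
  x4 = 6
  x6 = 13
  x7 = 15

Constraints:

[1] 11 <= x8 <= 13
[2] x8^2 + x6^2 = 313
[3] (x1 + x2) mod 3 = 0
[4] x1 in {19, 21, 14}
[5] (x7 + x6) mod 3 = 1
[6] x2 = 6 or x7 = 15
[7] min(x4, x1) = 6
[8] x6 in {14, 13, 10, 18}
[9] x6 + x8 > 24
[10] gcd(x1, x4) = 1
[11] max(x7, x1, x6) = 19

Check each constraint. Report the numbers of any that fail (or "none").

All constraints are satisfied.

[1] x8 = 12 lies in [11, 13] — OK.
[2] x8^2 + x6^2 = 12^2 + 13^2 = 144 + 169 = 313 — OK.
[3] x1 + x2 = 24; 24 mod 3 = 0 — OK.
[4] x1 = 19 is in {19, 21, 14} — OK.
[5] x7 + x6 = 28; 28 mod 3 = 1 — OK.
[6] x2 = 5 ≠ 6, but x7 = 15 = 15 (second disjunct) — OK.
[7] min(6, 19) = 6 — OK.
[8] x6 = 13 is in {14, 13, 10, 18} — OK.
[9] x6 + x8 = 13 + 12 = 25; 25 > 24 — OK.
[10] gcd(19, 6) = 1 — OK.
[11] max(15, 19, 13) = 19 — OK.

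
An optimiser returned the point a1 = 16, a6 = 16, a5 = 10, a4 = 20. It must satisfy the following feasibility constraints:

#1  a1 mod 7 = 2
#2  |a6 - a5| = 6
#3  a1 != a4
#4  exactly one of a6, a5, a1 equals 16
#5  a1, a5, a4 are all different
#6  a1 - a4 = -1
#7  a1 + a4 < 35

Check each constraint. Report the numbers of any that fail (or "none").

#1 16 mod 7 = 2  ✔
#2 |16 - 10| = 6  ✔
#3 a1 = 16, a4 = 20; distinct  ✔
#4 a6=16, a5=10, a1=16; 2 of them equal 16, not exactly one  ✘
#5 values 16, 10, 20 are pairwise distinct  ✔
#6 a1 - a4 = 16 - 20 = -4, not -1  ✘
#7 a1 + a4 = 16 + 20 = 36; 36 ≥ 35, bound 35 not met  ✘

Constraints 4, 6, and 7 are violated.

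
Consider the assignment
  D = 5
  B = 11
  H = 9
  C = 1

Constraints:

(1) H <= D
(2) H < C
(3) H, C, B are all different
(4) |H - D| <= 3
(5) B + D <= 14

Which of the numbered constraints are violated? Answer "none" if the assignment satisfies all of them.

(1) H = 9, D = 5; 9 > 5 (want ≤) — violated.
(2) H = 9, C = 1; 9 ≥ 1 (want <) — violated.
(3) values 9, 1, 11 are pairwise distinct — satisfied.
(4) |9 - 5| = 4; 4 > 3, exceeds bound 3 — violated.
(5) B + D = 11 + 5 = 16; 16 > 14, bound 14 not met — violated.

Constraints 1, 2, 4, and 5 are violated.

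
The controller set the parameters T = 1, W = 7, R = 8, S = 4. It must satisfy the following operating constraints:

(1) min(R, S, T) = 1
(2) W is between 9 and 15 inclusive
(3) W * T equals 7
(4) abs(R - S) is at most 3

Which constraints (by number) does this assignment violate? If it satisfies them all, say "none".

The assignment fails constraints 2 and 4.

(1) min(8, 4, 1) = 1  ✓
(2) W = 7 is outside [9, 15]  ✗
(3) W * T = 7 * 1 = 7  ✓
(4) abs(8 - 4) = 4; 4 > 3, exceeds bound 3  ✗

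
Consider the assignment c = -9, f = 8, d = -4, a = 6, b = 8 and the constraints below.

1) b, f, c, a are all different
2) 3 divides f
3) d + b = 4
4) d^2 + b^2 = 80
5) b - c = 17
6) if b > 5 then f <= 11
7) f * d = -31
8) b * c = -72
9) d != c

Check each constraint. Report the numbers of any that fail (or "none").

1) b = f = 8, not all different — violated.
2) 8 = 3*2 + 2, so 3 does not divide 8 — violated.
3) d + b = -4 + 8 = 4 — satisfied.
4) d^2 + b^2 = (-4)^2 + 8^2 = 16 + 64 = 80 — satisfied.
5) b - c = 8 - (-9) = 17 — satisfied.
6) b = 8 > 5, so we need f ≤ 11; f = 8 ≤ 11 — satisfied.
7) f * d = 8 * (-4) = -32, not -31 — violated.
8) b * c = 8 * (-9) = -72 — satisfied.
9) d = -4, c = -9; distinct — satisfied.

No — constraints 1, 2, 7 are not satisfied.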